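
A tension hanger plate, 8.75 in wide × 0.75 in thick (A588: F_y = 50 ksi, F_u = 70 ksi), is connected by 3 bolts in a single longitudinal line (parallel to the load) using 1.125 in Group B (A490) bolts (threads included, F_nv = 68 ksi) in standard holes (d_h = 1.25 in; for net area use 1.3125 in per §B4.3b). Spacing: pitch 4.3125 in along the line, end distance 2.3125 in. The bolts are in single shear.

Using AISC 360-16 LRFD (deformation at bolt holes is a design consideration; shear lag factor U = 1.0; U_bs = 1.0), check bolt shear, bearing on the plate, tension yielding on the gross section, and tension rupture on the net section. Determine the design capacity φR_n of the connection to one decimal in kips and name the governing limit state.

Bolt shear: A_b = π(1.125)²/4 = 0.99402 in². φR_n = 0.75 × 68 × 0.99402 × 3 × 1 = 152.1 kips.
Bearing (0.75 in plate, F_u = 70 ksi): end bolts L_c = 2.3125 − 1.25/2 = 1.6875, R_n = min(1.2×1.6875×0.75×70, 2.4×1.125×0.75×70) = 106.31 kips/bolt; interior L_c = 4.3125 − 1.25 = 3.0625, R_n = 141.75 kips/bolt. φR_n = 0.75 × (1×106.31 + 2×141.75) = 292.4 kips.
Tension yield (gross): A_g = 8.75×0.75 = 6.5625 in². φR_n = 0.90 × 50 × 6.5625 = 295.3 kips.
Tension rupture (net): A_n = (8.75 − 1×1.3125)×0.75 = 5.5781 in² (U = 1.0, A_e = A_n). φR_n = 0.75 × 70 × 5.5781 = 292.9 kips.
Governing: min(152.1, 292.4, 295.3, 292.9) = 152.1 kips → bolt shear.

152.1 kips (bolt shear governs)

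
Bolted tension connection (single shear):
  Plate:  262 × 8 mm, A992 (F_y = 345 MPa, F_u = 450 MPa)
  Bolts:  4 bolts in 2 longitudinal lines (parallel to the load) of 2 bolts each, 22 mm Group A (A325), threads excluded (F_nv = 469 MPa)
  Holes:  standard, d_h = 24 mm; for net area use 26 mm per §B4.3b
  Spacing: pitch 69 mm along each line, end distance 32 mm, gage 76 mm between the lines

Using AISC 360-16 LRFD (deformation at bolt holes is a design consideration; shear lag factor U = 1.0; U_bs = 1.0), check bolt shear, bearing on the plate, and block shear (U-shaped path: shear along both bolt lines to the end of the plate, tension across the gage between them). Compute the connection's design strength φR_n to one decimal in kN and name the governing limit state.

Bolt shear: A_b = π(22)²/4 = 380.13 mm². φR_n = 0.75 × 469 × 380.13 × 4 × 1 = 534.8 kN.
Bearing (8 mm plate, F_u = 450 MPa): end bolts L_c = 32 − 24/2 = 20, R_n = min(1.2×20×8×450, 2.4×22×8×450) = 86.4 kN/bolt; interior L_c = 69 − 24 = 45, R_n = 190.08 kN/bolt. φR_n = 0.75 × (2×86.4 + 2×190.08) = 414.7 kN.
Block shear: shear path 2×[32+1×69] = 2×101 mm, A_gv = 1616, A_nv = 2×(101 − 1.5×26)×8 = 992 mm²; tension across gage: (76 − 1×26)×8 = 400 mm². R_n = min(0.6×450×992, 0.6×345×1616) + 1.0×450×400 = min(267.84, 334.51) + 180 = 447.84 kN. φR_n = 0.75 × 447.84 = 335.9 kN.
Governing: min(534.8, 414.7, 335.9) = 335.9 kN → block shear.

335.9 kN (block shear governs)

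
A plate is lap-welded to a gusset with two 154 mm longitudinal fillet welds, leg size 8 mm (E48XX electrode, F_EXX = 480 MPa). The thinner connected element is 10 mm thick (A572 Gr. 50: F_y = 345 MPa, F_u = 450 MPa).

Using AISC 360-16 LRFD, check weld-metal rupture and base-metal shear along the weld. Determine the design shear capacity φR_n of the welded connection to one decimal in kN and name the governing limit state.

Weld metal: throat = 0.707×8 = 5.656 mm, L = 2×154 = 308 mm. φR_n = 0.75 × 0.6 × 480 × 5.656 × 308 = 376.3 kN.
Base metal shear (10 mm plate): yield φR_n = 1.0×0.6×345×10×308 = 637.6 kN; rupture φR_n = 0.75×0.6×450×10×308 = 623.7 kN; take 623.7 kN (rupture).
Governing: min(376.3, 623.7) = 376.3 kN → weld metal.

376.3 kN (weld metal governs)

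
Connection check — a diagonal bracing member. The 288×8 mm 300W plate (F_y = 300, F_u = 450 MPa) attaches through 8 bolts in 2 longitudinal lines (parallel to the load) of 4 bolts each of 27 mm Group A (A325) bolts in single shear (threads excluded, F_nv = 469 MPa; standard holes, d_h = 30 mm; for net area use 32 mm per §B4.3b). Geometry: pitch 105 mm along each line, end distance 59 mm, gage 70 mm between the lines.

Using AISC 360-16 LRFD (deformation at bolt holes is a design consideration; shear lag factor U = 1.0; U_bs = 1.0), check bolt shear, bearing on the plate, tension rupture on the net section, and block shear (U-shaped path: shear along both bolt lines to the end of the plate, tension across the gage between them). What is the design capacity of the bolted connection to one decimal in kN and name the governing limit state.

604.8 kN (net-section rupture governs)

Bolt shear: A_b = π(27)²/4 = 572.56 mm². φR_n = 0.75 × 469 × 572.56 × 8 × 1 = 1611.2 kN.
Bearing (8 mm plate, F_u = 450 MPa): end bolts L_c = 59 − 30/2 = 44, R_n = min(1.2×44×8×450, 2.4×27×8×450) = 190.08 kN/bolt; interior L_c = 105 − 30 = 75, R_n = 233.28 kN/bolt. φR_n = 0.75 × (2×190.08 + 6×233.28) = 1334.9 kN.
Tension rupture (net): A_n = (288 − 2×32)×8 = 1792 mm² (U = 1.0, A_e = A_n). φR_n = 0.75 × 450 × 1792 = 604.8 kN.
Block shear: shear path 2×[59+3×105] = 2×374 mm, A_gv = 5984, A_nv = 2×(374 − 3.5×32)×8 = 4192 mm²; tension across gage: (70 − 1×32)×8 = 304 mm². R_n = min(0.6×450×4192, 0.6×300×5984) + 1.0×450×304 = min(1131.8, 1077.1) + 136.8 = 1213.9 kN. φR_n = 0.75 × 1213.9 = 910.4 kN.
Governing: min(1611.2, 1334.9, 604.8, 910.4) = 604.8 kN → net-section rupture.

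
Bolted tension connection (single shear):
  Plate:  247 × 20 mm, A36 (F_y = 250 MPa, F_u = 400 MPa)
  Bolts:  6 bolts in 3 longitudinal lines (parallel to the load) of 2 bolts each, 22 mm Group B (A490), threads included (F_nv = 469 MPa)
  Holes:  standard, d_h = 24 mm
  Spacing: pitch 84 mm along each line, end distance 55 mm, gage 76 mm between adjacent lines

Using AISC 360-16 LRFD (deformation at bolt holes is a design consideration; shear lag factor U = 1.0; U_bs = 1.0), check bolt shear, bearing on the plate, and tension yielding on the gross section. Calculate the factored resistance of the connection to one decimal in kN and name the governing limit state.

802.3 kN (bolt shear governs)

Bolt shear: A_b = π(22)²/4 = 380.13 mm². φR_n = 0.75 × 469 × 380.13 × 6 × 1 = 802.3 kN.
Bearing (20 mm plate, F_u = 400 MPa): end bolts L_c = 55 − 24/2 = 43, R_n = min(1.2×43×20×400, 2.4×22×20×400) = 412.8 kN/bolt; interior L_c = 84 − 24 = 60, R_n = 422.4 kN/bolt. φR_n = 0.75 × (3×412.8 + 3×422.4) = 1879.2 kN.
Tension yield (gross): A_g = 247×20 = 4940 mm². φR_n = 0.90 × 250 × 4940 = 1111.5 kN.
Governing: min(802.3, 1879.2, 1111.5) = 802.3 kN → bolt shear.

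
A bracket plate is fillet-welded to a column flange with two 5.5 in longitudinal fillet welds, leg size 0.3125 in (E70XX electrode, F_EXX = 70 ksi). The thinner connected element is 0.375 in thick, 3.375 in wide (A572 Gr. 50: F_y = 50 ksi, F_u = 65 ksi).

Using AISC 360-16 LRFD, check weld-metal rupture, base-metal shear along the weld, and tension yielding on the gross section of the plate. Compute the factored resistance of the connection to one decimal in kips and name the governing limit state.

57.0 kips (gross-section yield governs)

Weld metal: throat = 0.707×0.3125 = 0.22094 in, L = 2×5.5 = 11 in. φR_n = 0.75 × 0.6 × 70 × 0.22094 × 11 = 76.6 kips.
Base metal shear (0.375 in plate): yield φR_n = 1.0×0.6×50×0.375×11 = 123.8 kips; rupture φR_n = 0.75×0.6×65×0.375×11 = 120.7 kips; take 120.7 kips (rupture).
Tension yield (gross): A_g = 3.375×0.375 = 1.2656 in². φR_n = 0.90 × 50 × 1.2656 = 57.0 kips.
Governing: min(76.6, 120.7, 57.0) = 57.0 kips → gross-section yield.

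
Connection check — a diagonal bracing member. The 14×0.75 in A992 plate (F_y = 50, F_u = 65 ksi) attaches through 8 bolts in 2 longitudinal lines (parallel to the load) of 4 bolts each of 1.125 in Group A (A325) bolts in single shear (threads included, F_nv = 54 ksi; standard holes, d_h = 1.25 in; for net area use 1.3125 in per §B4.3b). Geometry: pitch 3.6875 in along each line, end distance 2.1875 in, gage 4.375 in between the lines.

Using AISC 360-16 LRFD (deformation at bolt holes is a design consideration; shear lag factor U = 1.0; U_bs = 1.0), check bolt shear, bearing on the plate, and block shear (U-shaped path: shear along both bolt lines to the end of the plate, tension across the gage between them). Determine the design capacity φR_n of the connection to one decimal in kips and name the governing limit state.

322.1 kips (bolt shear governs)

Bolt shear: A_b = π(1.125)²/4 = 0.99402 in². φR_n = 0.75 × 54 × 0.99402 × 8 × 1 = 322.1 kips.
Bearing (0.75 in plate, F_u = 65 ksi): end bolts L_c = 2.1875 − 1.25/2 = 1.5625, R_n = min(1.2×1.5625×0.75×65, 2.4×1.125×0.75×65) = 91.406 kips/bolt; interior L_c = 3.6875 − 1.25 = 2.4375, R_n = 131.63 kips/bolt. φR_n = 0.75 × (2×91.406 + 6×131.63) = 729.4 kips.
Block shear: shear path 2×[2.1875+3×3.6875] = 2×13.25 in, A_gv = 19.875, A_nv = 2×(13.25 − 3.5×1.3125)×0.75 = 12.984 in²; tension across gage: (4.375 − 1×1.3125)×0.75 = 2.2969 in². R_n = min(0.6×65×12.984, 0.6×50×19.875) + 1.0×65×2.2969 = min(506.38, 596.25) + 149.3 = 655.68 kips. φR_n = 0.75 × 655.68 = 491.8 kips.
Governing: min(322.1, 729.4, 491.8) = 322.1 kips → bolt shear.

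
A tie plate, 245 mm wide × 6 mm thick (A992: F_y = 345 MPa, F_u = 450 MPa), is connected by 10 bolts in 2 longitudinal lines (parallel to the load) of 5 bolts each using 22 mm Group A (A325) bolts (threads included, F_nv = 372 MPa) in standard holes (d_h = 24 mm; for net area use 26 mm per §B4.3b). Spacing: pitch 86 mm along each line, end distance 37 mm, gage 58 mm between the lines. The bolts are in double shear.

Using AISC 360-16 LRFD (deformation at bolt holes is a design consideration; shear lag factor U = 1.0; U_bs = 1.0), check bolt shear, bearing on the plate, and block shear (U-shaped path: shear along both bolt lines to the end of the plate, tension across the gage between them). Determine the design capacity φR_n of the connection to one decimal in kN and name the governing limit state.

706.3 kN (block shear governs)

Bolt shear: A_b = π(22)²/4 = 380.13 mm². φR_n = 0.75 × 372 × 380.13 × 10 × 2 = 2121.1 kN.
Bearing (6 mm plate, F_u = 450 MPa): end bolts L_c = 37 − 24/2 = 25, R_n = min(1.2×25×6×450, 2.4×22×6×450) = 81 kN/bolt; interior L_c = 86 − 24 = 62, R_n = 142.56 kN/bolt. φR_n = 0.75 × (2×81 + 8×142.56) = 976.9 kN.
Block shear: shear path 2×[37+4×86] = 2×381 mm, A_gv = 4572, A_nv = 2×(381 − 4.5×26)×6 = 3168 mm²; tension across gage: (58 − 1×26)×6 = 192 mm². R_n = min(0.6×450×3168, 0.6×345×4572) + 1.0×450×192 = min(855.36, 946.4) + 86.4 = 941.76 kN. φR_n = 0.75 × 941.76 = 706.3 kN.
Governing: min(2121.1, 976.9, 706.3) = 706.3 kN → block shear.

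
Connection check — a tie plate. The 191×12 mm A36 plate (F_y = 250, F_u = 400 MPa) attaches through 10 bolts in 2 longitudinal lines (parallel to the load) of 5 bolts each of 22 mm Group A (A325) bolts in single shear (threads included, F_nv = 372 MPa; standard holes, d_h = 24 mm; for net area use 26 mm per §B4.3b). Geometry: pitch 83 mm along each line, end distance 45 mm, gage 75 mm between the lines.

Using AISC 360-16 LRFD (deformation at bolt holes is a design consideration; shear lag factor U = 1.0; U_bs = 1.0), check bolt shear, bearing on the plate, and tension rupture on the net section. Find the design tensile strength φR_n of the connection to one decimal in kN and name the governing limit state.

Bolt shear: A_b = π(22)²/4 = 380.13 mm². φR_n = 0.75 × 372 × 380.13 × 10 × 1 = 1060.6 kN.
Bearing (12 mm plate, F_u = 400 MPa): end bolts L_c = 45 − 24/2 = 33, R_n = min(1.2×33×12×400, 2.4×22×12×400) = 190.08 kN/bolt; interior L_c = 83 − 24 = 59, R_n = 253.44 kN/bolt. φR_n = 0.75 × (2×190.08 + 8×253.44) = 1805.8 kN.
Tension rupture (net): A_n = (191 − 2×26)×12 = 1668 mm² (U = 1.0, A_e = A_n). φR_n = 0.75 × 400 × 1668 = 500.4 kN.
Governing: min(1060.6, 1805.8, 500.4) = 500.4 kN → net-section rupture.

500.4 kN (net-section rupture governs)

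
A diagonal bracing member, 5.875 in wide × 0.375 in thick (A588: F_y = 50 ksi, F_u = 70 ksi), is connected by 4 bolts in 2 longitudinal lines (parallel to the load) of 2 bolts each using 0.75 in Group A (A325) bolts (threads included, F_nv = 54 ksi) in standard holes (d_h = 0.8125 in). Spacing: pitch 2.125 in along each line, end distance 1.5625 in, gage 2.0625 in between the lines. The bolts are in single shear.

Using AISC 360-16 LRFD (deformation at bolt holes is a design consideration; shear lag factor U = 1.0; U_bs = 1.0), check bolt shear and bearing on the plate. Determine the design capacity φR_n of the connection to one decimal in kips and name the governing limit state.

71.6 kips (bolt shear governs)

Bolt shear: A_b = π(0.75)²/4 = 0.44179 in². φR_n = 0.75 × 54 × 0.44179 × 4 × 1 = 71.6 kips.
Bearing (0.375 in plate, F_u = 70 ksi): end bolts L_c = 1.5625 − 0.8125/2 = 1.15625, R_n = min(1.2×1.15625×0.375×70, 2.4×0.75×0.375×70) = 36.422 kips/bolt; interior L_c = 2.125 − 0.8125 = 1.3125, R_n = 41.344 kips/bolt. φR_n = 0.75 × (2×36.422 + 2×41.344) = 116.6 kips.
Governing: min(71.6, 116.6) = 71.6 kips → bolt shear.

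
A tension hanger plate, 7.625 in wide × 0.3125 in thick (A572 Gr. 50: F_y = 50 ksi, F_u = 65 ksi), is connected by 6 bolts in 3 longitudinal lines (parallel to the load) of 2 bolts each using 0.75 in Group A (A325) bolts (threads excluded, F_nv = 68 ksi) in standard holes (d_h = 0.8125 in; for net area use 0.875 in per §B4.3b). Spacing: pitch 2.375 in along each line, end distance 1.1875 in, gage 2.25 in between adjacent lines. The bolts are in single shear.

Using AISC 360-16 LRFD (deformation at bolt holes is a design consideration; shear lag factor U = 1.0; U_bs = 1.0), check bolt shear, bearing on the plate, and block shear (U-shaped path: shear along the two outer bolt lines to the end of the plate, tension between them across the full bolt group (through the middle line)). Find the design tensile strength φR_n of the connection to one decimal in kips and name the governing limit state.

83.0 kips (block shear governs)

Bolt shear: A_b = π(0.75)²/4 = 0.44179 in². φR_n = 0.75 × 68 × 0.44179 × 6 × 1 = 135.2 kips.
Bearing (0.3125 in plate, F_u = 65 ksi): end bolts L_c = 1.1875 − 0.8125/2 = 0.78125, R_n = min(1.2×0.78125×0.3125×65, 2.4×0.75×0.3125×65) = 19.043 kips/bolt; interior L_c = 2.375 − 0.8125 = 1.5625, R_n = 36.563 kips/bolt. φR_n = 0.75 × (3×19.043 + 3×36.563) = 125.1 kips.
Block shear: shear path 2×[1.1875+1×2.375] = 2×3.5625 in, A_gv = 2.2266, A_nv = 2×(3.5625 − 1.5×0.875)×0.3125 = 1.4063 in²; tension across gage: (4.5 − 2×0.875)×0.3125 = 0.85938 in². R_n = min(0.6×65×1.4063, 0.6×50×2.2266) + 1.0×65×0.85938 = min(54.846, 66.798) + 55.86 = 110.71 kips. φR_n = 0.75 × 110.71 = 83.0 kips.
Governing: min(135.2, 125.1, 83.0) = 83.0 kips → block shear.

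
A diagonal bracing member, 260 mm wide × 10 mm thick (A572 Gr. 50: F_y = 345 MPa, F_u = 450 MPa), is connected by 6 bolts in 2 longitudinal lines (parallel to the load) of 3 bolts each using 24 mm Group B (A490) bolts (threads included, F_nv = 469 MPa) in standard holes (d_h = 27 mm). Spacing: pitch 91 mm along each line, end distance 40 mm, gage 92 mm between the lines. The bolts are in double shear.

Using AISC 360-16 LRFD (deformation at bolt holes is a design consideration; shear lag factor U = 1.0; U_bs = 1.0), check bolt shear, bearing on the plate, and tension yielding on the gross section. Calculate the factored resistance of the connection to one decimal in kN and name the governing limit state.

807.3 kN (gross-section yield governs)

Bolt shear: A_b = π(24)²/4 = 452.39 mm². φR_n = 0.75 × 469 × 452.39 × 6 × 2 = 1909.5 kN.
Bearing (10 mm plate, F_u = 450 MPa): end bolts L_c = 40 − 27/2 = 26.5, R_n = min(1.2×26.5×10×450, 2.4×24×10×450) = 143.1 kN/bolt; interior L_c = 91 − 27 = 64, R_n = 259.2 kN/bolt. φR_n = 0.75 × (2×143.1 + 4×259.2) = 992.3 kN.
Tension yield (gross): A_g = 260×10 = 2600 mm². φR_n = 0.90 × 345 × 2600 = 807.3 kN.
Governing: min(1909.5, 992.3, 807.3) = 807.3 kN → gross-section yield.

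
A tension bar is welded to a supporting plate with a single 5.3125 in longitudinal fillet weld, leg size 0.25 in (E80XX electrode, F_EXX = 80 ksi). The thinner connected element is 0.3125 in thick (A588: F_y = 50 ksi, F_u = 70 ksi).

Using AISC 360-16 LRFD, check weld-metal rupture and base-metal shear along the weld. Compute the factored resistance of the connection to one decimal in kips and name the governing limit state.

Weld metal: throat = 0.707×0.25 = 0.17675 in, L = 5.3125 in. φR_n = 0.75 × 0.6 × 80 × 0.17675 × 5.3125 = 33.8 kips.
Base metal shear (0.3125 in plate): yield φR_n = 1.0×0.6×50×0.3125×5.3125 = 49.8 kips; rupture φR_n = 0.75×0.6×70×0.3125×5.3125 = 52.3 kips; take 49.8 kips (yield).
Governing: min(33.8, 49.8) = 33.8 kips → weld metal.

33.8 kips (weld metal governs)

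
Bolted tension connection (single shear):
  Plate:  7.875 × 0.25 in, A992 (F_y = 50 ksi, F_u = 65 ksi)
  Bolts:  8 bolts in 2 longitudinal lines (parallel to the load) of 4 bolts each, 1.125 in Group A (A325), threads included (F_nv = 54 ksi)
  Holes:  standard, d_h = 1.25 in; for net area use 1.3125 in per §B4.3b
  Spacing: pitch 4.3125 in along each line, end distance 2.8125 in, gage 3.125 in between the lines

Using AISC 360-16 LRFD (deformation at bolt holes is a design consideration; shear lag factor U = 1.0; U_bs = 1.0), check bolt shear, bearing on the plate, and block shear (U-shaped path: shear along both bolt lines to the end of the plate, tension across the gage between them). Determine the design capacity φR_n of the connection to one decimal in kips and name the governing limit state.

185.3 kips (block shear governs)

Bolt shear: A_b = π(1.125)²/4 = 0.99402 in². φR_n = 0.75 × 54 × 0.99402 × 8 × 1 = 322.1 kips.
Bearing (0.25 in plate, F_u = 65 ksi): end bolts L_c = 2.8125 − 1.25/2 = 2.1875, R_n = min(1.2×2.1875×0.25×65, 2.4×1.125×0.25×65) = 42.656 kips/bolt; interior L_c = 4.3125 − 1.25 = 3.0625, R_n = 43.875 kips/bolt. φR_n = 0.75 × (2×42.656 + 6×43.875) = 261.4 kips.
Block shear: shear path 2×[2.8125+3×4.3125] = 2×15.75 in, A_gv = 7.875, A_nv = 2×(15.75 − 3.5×1.3125)×0.25 = 5.5781 in²; tension across gage: (3.125 − 1×1.3125)×0.25 = 0.45313 in². R_n = min(0.6×65×5.5781, 0.6×50×7.875) + 1.0×65×0.45313 = min(217.55, 236.25) + 29.453 = 247 kips. φR_n = 0.75 × 247 = 185.3 kips.
Governing: min(322.1, 261.4, 185.3) = 185.3 kips → block shear.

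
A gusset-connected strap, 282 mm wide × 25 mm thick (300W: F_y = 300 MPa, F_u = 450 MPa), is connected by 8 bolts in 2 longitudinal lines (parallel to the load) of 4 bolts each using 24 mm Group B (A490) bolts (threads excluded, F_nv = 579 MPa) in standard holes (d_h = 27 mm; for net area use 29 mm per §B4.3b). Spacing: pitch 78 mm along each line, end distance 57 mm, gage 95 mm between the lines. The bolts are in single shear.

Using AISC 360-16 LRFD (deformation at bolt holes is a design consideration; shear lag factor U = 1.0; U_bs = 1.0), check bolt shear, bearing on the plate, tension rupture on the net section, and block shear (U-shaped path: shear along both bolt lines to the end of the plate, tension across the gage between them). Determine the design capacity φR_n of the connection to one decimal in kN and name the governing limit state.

1571.6 kN (bolt shear governs)

Bolt shear: A_b = π(24)²/4 = 452.39 mm². φR_n = 0.75 × 579 × 452.39 × 8 × 1 = 1571.6 kN.
Bearing (25 mm plate, F_u = 450 MPa): end bolts L_c = 57 − 27/2 = 43.5, R_n = min(1.2×43.5×25×450, 2.4×24×25×450) = 587.25 kN/bolt; interior L_c = 78 − 27 = 51, R_n = 648 kN/bolt. φR_n = 0.75 × (2×587.25 + 6×648) = 3796.9 kN.
Tension rupture (net): A_n = (282 − 2×29)×25 = 5600 mm² (U = 1.0, A_e = A_n). φR_n = 0.75 × 450 × 5600 = 1890.0 kN.
Block shear: shear path 2×[57+3×78] = 2×291 mm, A_gv = 14550, A_nv = 2×(291 − 3.5×29)×25 = 9475 mm²; tension across gage: (95 − 1×29)×25 = 1650 mm². R_n = min(0.6×450×9475, 0.6×300×14550) + 1.0×450×1650 = min(2558.3, 2619) + 742.5 = 3300.8 kN. φR_n = 0.75 × 3300.8 = 2475.6 kN.
Governing: min(1571.6, 3796.9, 1890.0, 2475.6) = 1571.6 kN → bolt shear.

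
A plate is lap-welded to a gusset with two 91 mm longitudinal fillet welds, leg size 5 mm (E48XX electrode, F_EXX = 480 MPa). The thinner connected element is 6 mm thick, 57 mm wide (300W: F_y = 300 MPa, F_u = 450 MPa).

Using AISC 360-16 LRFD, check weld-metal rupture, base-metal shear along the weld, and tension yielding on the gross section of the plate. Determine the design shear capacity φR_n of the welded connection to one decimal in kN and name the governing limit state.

Weld metal: throat = 0.707×5 = 3.535 mm, L = 2×91 = 182 mm. φR_n = 0.75 × 0.6 × 480 × 3.535 × 182 = 139.0 kN.
Base metal shear (6 mm plate): yield φR_n = 1.0×0.6×300×6×182 = 196.6 kN; rupture φR_n = 0.75×0.6×450×6×182 = 221.1 kN; take 196.6 kN (yield).
Tension yield (gross): A_g = 57×6 = 342 mm². φR_n = 0.90 × 300 × 342 = 92.3 kN.
Governing: min(139.0, 196.6, 92.3) = 92.3 kN → gross-section yield.

92.3 kN (gross-section yield governs)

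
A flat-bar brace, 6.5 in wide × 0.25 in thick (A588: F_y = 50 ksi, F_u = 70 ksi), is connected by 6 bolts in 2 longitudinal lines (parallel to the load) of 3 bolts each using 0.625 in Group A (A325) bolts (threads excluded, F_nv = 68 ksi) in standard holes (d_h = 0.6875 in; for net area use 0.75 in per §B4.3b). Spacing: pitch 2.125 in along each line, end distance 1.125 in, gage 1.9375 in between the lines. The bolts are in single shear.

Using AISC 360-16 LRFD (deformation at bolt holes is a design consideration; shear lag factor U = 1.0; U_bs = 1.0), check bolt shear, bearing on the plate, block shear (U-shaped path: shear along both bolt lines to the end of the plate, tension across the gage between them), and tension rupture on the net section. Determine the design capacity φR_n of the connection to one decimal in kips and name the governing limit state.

65.6 kips (net-section rupture governs)

Bolt shear: A_b = π(0.625)²/4 = 0.3068 in². φR_n = 0.75 × 68 × 0.3068 × 6 × 1 = 93.9 kips.
Bearing (0.25 in plate, F_u = 70 ksi): end bolts L_c = 1.125 − 0.6875/2 = 0.78125, R_n = min(1.2×0.78125×0.25×70, 2.4×0.625×0.25×70) = 16.406 kips/bolt; interior L_c = 2.125 − 0.6875 = 1.4375, R_n = 26.25 kips/bolt. φR_n = 0.75 × (2×16.406 + 4×26.25) = 103.4 kips.
Block shear: shear path 2×[1.125+2×2.125] = 2×5.375 in, A_gv = 2.6875, A_nv = 2×(5.375 − 2.5×0.75)×0.25 = 1.75 in²; tension across gage: (1.9375 − 1×0.75)×0.25 = 0.29688 in². R_n = min(0.6×70×1.75, 0.6×50×2.6875) + 1.0×70×0.29688 = min(73.5, 80.625) + 20.782 = 94.282 kips. φR_n = 0.75 × 94.282 = 70.7 kips.
Tension rupture (net): A_n = (6.5 − 2×0.75)×0.25 = 1.25 in² (U = 1.0, A_e = A_n). φR_n = 0.75 × 70 × 1.25 = 65.6 kips.
Governing: min(93.9, 103.4, 70.7, 65.6) = 65.6 kips → net-section rupture.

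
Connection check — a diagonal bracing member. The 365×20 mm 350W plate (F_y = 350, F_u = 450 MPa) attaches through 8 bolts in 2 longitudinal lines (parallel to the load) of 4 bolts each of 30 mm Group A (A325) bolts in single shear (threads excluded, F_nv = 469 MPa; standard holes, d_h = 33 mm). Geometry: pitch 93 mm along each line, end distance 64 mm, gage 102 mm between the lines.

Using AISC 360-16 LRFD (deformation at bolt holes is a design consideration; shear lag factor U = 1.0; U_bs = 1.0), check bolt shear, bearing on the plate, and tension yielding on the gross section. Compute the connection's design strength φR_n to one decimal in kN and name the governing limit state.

Bolt shear: A_b = π(30)²/4 = 706.86 mm². φR_n = 0.75 × 469 × 706.86 × 8 × 1 = 1989.1 kN.
Bearing (20 mm plate, F_u = 450 MPa): end bolts L_c = 64 − 33/2 = 47.5, R_n = min(1.2×47.5×20×450, 2.4×30×20×450) = 513 kN/bolt; interior L_c = 93 − 33 = 60, R_n = 648 kN/bolt. φR_n = 0.75 × (2×513 + 6×648) = 3685.5 kN.
Tension yield (gross): A_g = 365×20 = 7300 mm². φR_n = 0.90 × 350 × 7300 = 2299.5 kN.
Governing: min(1989.1, 3685.5, 2299.5) = 1989.1 kN → bolt shear.

1989.1 kN (bolt shear governs)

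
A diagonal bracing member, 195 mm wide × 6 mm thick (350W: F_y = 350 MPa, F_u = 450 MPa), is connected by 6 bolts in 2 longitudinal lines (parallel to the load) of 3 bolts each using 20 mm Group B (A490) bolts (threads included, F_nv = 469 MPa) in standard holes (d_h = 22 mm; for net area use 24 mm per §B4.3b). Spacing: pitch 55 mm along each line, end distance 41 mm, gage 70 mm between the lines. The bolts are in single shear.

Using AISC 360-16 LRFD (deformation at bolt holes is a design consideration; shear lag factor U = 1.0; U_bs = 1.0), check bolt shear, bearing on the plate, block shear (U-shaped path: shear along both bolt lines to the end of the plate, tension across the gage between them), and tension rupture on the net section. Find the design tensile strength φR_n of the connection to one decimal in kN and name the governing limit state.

297.7 kN (net-section rupture governs)

Bolt shear: A_b = π(20)²/4 = 314.16 mm². φR_n = 0.75 × 469 × 314.16 × 6 × 1 = 663.0 kN.
Bearing (6 mm plate, F_u = 450 MPa): end bolts L_c = 41 − 22/2 = 30, R_n = min(1.2×30×6×450, 2.4×20×6×450) = 97.2 kN/bolt; interior L_c = 55 − 22 = 33, R_n = 106.92 kN/bolt. φR_n = 0.75 × (2×97.2 + 4×106.92) = 466.6 kN.
Block shear: shear path 2×[41+2×55] = 2×151 mm, A_gv = 1812, A_nv = 2×(151 − 2.5×24)×6 = 1092 mm²; tension across gage: (70 − 1×24)×6 = 276 mm². R_n = min(0.6×450×1092, 0.6×350×1812) + 1.0×450×276 = min(294.84, 380.52) + 124.2 = 419.04 kN. φR_n = 0.75 × 419.04 = 314.3 kN.
Tension rupture (net): A_n = (195 − 2×24)×6 = 882 mm² (U = 1.0, A_e = A_n). φR_n = 0.75 × 450 × 882 = 297.7 kN.
Governing: min(663.0, 466.6, 314.3, 297.7) = 297.7 kN → net-section rupture.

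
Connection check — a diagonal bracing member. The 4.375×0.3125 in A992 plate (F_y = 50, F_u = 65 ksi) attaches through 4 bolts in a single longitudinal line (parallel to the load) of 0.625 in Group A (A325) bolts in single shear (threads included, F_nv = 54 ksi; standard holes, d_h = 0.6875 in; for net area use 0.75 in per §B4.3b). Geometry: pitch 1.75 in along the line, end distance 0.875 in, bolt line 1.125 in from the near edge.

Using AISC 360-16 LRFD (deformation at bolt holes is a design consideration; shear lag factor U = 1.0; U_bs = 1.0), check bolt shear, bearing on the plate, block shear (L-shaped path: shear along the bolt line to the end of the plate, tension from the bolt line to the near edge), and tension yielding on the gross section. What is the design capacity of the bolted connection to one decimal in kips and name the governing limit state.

Bolt shear: A_b = π(0.625)²/4 = 0.3068 in². φR_n = 0.75 × 54 × 0.3068 × 4 × 1 = 49.7 kips.
Bearing (0.3125 in plate, F_u = 65 ksi): end bolts L_c = 0.875 − 0.6875/2 = 0.53125, R_n = min(1.2×0.53125×0.3125×65, 2.4×0.625×0.3125×65) = 12.949 kips/bolt; interior L_c = 1.75 − 0.6875 = 1.0625, R_n = 25.898 kips/bolt. φR_n = 0.75 × (1×12.949 + 3×25.898) = 68.0 kips.
Block shear: shear path 1×[0.875+3×1.75] = 1×6.125 in, A_gv = 1.9141, A_nv = 1×(6.125 − 3.5×0.75)×0.3125 = 1.0938 in²; tension to near edge: (1.125 − 0.5×0.75)×0.3125 = 0.23438 in². R_n = min(0.6×65×1.0938, 0.6×50×1.9141) + 1.0×65×0.23438 = min(42.658, 57.423) + 15.235 = 57.893 kips. φR_n = 0.75 × 57.893 = 43.4 kips.
Tension yield (gross): A_g = 4.375×0.3125 = 1.3672 in². φR_n = 0.90 × 50 × 1.3672 = 61.5 kips.
Governing: min(49.7, 68.0, 43.4, 61.5) = 43.4 kips → block shear.

43.4 kips (block shear governs)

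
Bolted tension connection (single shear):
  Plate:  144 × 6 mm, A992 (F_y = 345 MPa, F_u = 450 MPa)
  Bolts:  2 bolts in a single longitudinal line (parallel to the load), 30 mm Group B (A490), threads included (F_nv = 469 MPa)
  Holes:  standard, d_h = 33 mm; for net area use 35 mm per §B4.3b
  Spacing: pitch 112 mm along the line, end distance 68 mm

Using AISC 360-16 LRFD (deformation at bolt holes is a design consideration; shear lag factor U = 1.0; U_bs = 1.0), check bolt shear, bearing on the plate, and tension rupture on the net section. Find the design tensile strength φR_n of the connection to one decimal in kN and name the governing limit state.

Bolt shear: A_b = π(30)²/4 = 706.86 mm². φR_n = 0.75 × 469 × 706.86 × 2 × 1 = 497.3 kN.
Bearing (6 mm plate, F_u = 450 MPa): end bolts L_c = 68 − 33/2 = 51.5, R_n = min(1.2×51.5×6×450, 2.4×30×6×450) = 166.86 kN/bolt; interior L_c = 112 − 33 = 79, R_n = 194.4 kN/bolt. φR_n = 0.75 × (1×166.86 + 1×194.4) = 270.9 kN.
Tension rupture (net): A_n = (144 − 1×35)×6 = 654 mm² (U = 1.0, A_e = A_n). φR_n = 0.75 × 450 × 654 = 220.7 kN.
Governing: min(497.3, 270.9, 220.7) = 220.7 kN → net-section rupture.

220.7 kN (net-section rupture governs)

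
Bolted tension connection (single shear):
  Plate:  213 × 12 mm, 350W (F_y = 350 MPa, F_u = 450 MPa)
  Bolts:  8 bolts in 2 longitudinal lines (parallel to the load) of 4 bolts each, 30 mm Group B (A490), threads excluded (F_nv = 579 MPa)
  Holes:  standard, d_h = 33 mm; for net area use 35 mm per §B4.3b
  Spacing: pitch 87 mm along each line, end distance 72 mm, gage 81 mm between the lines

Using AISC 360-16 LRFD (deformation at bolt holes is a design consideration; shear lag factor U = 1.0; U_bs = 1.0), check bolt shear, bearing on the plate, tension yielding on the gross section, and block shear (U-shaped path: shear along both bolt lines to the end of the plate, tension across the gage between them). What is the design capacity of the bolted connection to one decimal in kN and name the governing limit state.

805.1 kN (gross-section yield governs)

Bolt shear: A_b = π(30)²/4 = 706.86 mm². φR_n = 0.75 × 579 × 706.86 × 8 × 1 = 2455.6 kN.
Bearing (12 mm plate, F_u = 450 MPa): end bolts L_c = 72 − 33/2 = 55.5, R_n = min(1.2×55.5×12×450, 2.4×30×12×450) = 359.64 kN/bolt; interior L_c = 87 − 33 = 54, R_n = 349.92 kN/bolt. φR_n = 0.75 × (2×359.64 + 6×349.92) = 2114.1 kN.
Tension yield (gross): A_g = 213×12 = 2556 mm². φR_n = 0.90 × 350 × 2556 = 805.1 kN.
Block shear: shear path 2×[72+3×87] = 2×333 mm, A_gv = 7992, A_nv = 2×(333 − 3.5×35)×12 = 5052 mm²; tension across gage: (81 − 1×35)×12 = 552 mm². R_n = min(0.6×450×5052, 0.6×350×7992) + 1.0×450×552 = min(1364, 1678.3) + 248.4 = 1612.4 kN. φR_n = 0.75 × 1612.4 = 1209.3 kN.
Governing: min(2455.6, 2114.1, 805.1, 1209.3) = 805.1 kN → gross-section yield.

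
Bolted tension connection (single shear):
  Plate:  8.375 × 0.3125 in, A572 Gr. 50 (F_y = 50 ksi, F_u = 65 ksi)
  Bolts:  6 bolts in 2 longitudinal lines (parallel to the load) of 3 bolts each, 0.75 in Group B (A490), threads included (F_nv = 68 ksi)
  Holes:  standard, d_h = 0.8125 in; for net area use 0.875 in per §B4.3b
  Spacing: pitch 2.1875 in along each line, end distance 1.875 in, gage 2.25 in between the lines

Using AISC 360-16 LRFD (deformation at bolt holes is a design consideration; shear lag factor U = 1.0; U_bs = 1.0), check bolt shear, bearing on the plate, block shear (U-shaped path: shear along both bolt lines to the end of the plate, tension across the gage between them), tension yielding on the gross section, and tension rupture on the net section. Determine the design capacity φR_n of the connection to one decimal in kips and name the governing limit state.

95.2 kips (block shear governs)

Bolt shear: A_b = π(0.75)²/4 = 0.44179 in². φR_n = 0.75 × 68 × 0.44179 × 6 × 1 = 135.2 kips.
Bearing (0.3125 in plate, F_u = 65 ksi): end bolts L_c = 1.875 − 0.8125/2 = 1.46875, R_n = min(1.2×1.46875×0.3125×65, 2.4×0.75×0.3125×65) = 35.801 kips/bolt; interior L_c = 2.1875 − 0.8125 = 1.375, R_n = 33.516 kips/bolt. φR_n = 0.75 × (2×35.801 + 4×33.516) = 154.2 kips.
Block shear: shear path 2×[1.875+2×2.1875] = 2×6.25 in, A_gv = 3.9063, A_nv = 2×(6.25 − 2.5×0.875)×0.3125 = 2.5391 in²; tension across gage: (2.25 − 1×0.875)×0.3125 = 0.42969 in². R_n = min(0.6×65×2.5391, 0.6×50×3.9063) + 1.0×65×0.42969 = min(99.025, 117.19) + 27.93 = 126.96 kips. φR_n = 0.75 × 126.96 = 95.2 kips.
Tension yield (gross): A_g = 8.375×0.3125 = 2.6172 in². φR_n = 0.90 × 50 × 2.6172 = 117.8 kips.
Tension rupture (net): A_n = (8.375 − 2×0.875)×0.3125 = 2.0703 in² (U = 1.0, A_e = A_n). φR_n = 0.75 × 65 × 2.0703 = 100.9 kips.
Governing: min(135.2, 154.2, 95.2, 117.8, 100.9) = 95.2 kips → block shear.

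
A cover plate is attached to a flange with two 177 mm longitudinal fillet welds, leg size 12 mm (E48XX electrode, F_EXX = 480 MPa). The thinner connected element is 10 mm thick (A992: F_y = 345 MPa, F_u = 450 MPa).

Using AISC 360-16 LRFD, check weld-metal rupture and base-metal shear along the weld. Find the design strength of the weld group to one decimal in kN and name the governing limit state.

648.7 kN (weld metal governs)

Weld metal: throat = 0.707×12 = 8.484 mm, L = 2×177 = 354 mm. φR_n = 0.75 × 0.6 × 480 × 8.484 × 354 = 648.7 kN.
Base metal shear (10 mm plate): yield φR_n = 1.0×0.6×345×10×354 = 732.8 kN; rupture φR_n = 0.75×0.6×450×10×354 = 716.9 kN; take 716.9 kN (rupture).
Governing: min(648.7, 716.9) = 648.7 kN → weld metal.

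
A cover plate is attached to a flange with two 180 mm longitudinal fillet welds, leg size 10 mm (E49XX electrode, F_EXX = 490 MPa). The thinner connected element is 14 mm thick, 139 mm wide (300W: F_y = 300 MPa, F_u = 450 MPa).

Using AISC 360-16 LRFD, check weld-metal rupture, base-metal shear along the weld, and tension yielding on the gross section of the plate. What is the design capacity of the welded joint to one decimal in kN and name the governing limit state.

Weld metal: throat = 0.707×10 = 7.07 mm, L = 2×180 = 360 mm. φR_n = 0.75 × 0.6 × 490 × 7.07 × 360 = 561.2 kN.
Base metal shear (14 mm plate): yield φR_n = 1.0×0.6×300×14×360 = 907.2 kN; rupture φR_n = 0.75×0.6×450×14×360 = 1020.6 kN; take 907.2 kN (yield).
Tension yield (gross): A_g = 139×14 = 1946 mm². φR_n = 0.90 × 300 × 1946 = 525.4 kN.
Governing: min(561.2, 907.2, 525.4) = 525.4 kN → gross-section yield.

525.4 kN (gross-section yield governs)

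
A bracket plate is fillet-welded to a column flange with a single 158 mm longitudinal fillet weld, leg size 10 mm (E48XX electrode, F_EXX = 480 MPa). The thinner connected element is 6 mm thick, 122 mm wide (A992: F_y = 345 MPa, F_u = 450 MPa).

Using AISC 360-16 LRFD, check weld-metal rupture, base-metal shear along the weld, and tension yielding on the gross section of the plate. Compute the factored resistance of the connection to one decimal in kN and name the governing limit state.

192.0 kN (base-metal shear governs)

Weld metal: throat = 0.707×10 = 7.07 mm, L = 158 mm. φR_n = 0.75 × 0.6 × 480 × 7.07 × 158 = 241.3 kN.
Base metal shear (6 mm plate): yield φR_n = 1.0×0.6×345×6×158 = 196.2 kN; rupture φR_n = 0.75×0.6×450×6×158 = 192.0 kN; take 192.0 kN (rupture).
Tension yield (gross): A_g = 122×6 = 732 mm². φR_n = 0.90 × 345 × 732 = 227.3 kN.
Governing: min(241.3, 192.0, 227.3) = 192.0 kN → base-metal shear.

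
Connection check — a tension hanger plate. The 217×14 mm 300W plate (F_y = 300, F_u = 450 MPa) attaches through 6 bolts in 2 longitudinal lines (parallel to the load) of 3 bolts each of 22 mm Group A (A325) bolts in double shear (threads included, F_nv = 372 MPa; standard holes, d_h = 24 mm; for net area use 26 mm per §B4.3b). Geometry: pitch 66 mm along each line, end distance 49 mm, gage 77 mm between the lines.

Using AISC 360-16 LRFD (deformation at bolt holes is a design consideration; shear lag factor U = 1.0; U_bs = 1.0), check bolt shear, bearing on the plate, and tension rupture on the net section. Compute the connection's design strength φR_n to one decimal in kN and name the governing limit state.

Bolt shear: A_b = π(22)²/4 = 380.13 mm². φR_n = 0.75 × 372 × 380.13 × 6 × 2 = 1272.7 kN.
Bearing (14 mm plate, F_u = 450 MPa): end bolts L_c = 49 − 24/2 = 37, R_n = min(1.2×37×14×450, 2.4×22×14×450) = 279.72 kN/bolt; interior L_c = 66 − 24 = 42, R_n = 317.52 kN/bolt. φR_n = 0.75 × (2×279.72 + 4×317.52) = 1372.1 kN.
Tension rupture (net): A_n = (217 − 2×26)×14 = 2310 mm² (U = 1.0, A_e = A_n). φR_n = 0.75 × 450 × 2310 = 779.6 kN.
Governing: min(1272.7, 1372.1, 779.6) = 779.6 kN → net-section rupture.

779.6 kN (net-section rupture governs)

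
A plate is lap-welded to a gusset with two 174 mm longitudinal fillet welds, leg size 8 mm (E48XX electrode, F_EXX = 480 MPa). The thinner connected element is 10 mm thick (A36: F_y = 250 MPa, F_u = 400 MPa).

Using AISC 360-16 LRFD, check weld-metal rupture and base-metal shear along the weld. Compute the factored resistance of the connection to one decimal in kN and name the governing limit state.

425.2 kN (weld metal governs)

Weld metal: throat = 0.707×8 = 5.656 mm, L = 2×174 = 348 mm. φR_n = 0.75 × 0.6 × 480 × 5.656 × 348 = 425.2 kN.
Base metal shear (10 mm plate): yield φR_n = 1.0×0.6×250×10×348 = 522.0 kN; rupture φR_n = 0.75×0.6×400×10×348 = 626.4 kN; take 522.0 kN (yield).
Governing: min(425.2, 522.0) = 425.2 kN → weld metal.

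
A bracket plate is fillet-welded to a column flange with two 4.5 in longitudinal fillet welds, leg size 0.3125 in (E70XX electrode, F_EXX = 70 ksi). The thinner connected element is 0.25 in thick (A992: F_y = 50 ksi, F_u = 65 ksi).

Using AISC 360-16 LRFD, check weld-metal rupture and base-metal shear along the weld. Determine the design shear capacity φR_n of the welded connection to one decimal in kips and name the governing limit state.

62.6 kips (weld metal governs)

Weld metal: throat = 0.707×0.3125 = 0.22094 in, L = 2×4.5 = 9 in. φR_n = 0.75 × 0.6 × 70 × 0.22094 × 9 = 62.6 kips.
Base metal shear (0.25 in plate): yield φR_n = 1.0×0.6×50×0.25×9 = 67.5 kips; rupture φR_n = 0.75×0.6×65×0.25×9 = 65.8 kips; take 65.8 kips (rupture).
Governing: min(62.6, 65.8) = 62.6 kips → weld metal.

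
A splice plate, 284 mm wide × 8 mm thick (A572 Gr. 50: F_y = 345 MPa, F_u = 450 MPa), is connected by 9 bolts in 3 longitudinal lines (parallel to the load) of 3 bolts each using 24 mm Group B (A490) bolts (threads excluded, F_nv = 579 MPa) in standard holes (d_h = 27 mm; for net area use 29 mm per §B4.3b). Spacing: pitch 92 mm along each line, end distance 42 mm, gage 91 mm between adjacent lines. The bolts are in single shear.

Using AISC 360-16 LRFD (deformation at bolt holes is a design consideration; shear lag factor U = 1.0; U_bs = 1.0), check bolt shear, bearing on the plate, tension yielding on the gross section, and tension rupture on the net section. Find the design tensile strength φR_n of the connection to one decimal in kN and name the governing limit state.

531.9 kN (net-section rupture governs)

Bolt shear: A_b = π(24)²/4 = 452.39 mm². φR_n = 0.75 × 579 × 452.39 × 9 × 1 = 1768.1 kN.
Bearing (8 mm plate, F_u = 450 MPa): end bolts L_c = 42 − 27/2 = 28.5, R_n = min(1.2×28.5×8×450, 2.4×24×8×450) = 123.12 kN/bolt; interior L_c = 92 − 27 = 65, R_n = 207.36 kN/bolt. φR_n = 0.75 × (3×123.12 + 6×207.36) = 1210.1 kN.
Tension yield (gross): A_g = 284×8 = 2272 mm². φR_n = 0.90 × 345 × 2272 = 705.5 kN.
Tension rupture (net): A_n = (284 − 3×29)×8 = 1576 mm² (U = 1.0, A_e = A_n). φR_n = 0.75 × 450 × 1576 = 531.9 kN.
Governing: min(1768.1, 1210.1, 705.5, 531.9) = 531.9 kN → net-section rupture.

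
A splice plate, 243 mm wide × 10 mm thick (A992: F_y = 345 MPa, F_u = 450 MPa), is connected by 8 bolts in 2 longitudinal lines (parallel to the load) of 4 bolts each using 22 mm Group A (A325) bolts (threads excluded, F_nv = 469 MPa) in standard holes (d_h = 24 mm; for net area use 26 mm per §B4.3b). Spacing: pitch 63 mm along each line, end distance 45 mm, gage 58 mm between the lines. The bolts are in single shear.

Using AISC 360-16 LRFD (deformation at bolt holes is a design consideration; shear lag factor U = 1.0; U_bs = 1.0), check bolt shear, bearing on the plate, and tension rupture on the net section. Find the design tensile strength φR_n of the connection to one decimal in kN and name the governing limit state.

644.6 kN (net-section rupture governs)

Bolt shear: A_b = π(22)²/4 = 380.13 mm². φR_n = 0.75 × 469 × 380.13 × 8 × 1 = 1069.7 kN.
Bearing (10 mm plate, F_u = 450 MPa): end bolts L_c = 45 − 24/2 = 33, R_n = min(1.2×33×10×450, 2.4×22×10×450) = 178.2 kN/bolt; interior L_c = 63 − 24 = 39, R_n = 210.6 kN/bolt. φR_n = 0.75 × (2×178.2 + 6×210.6) = 1215.0 kN.
Tension rupture (net): A_n = (243 − 2×26)×10 = 1910 mm² (U = 1.0, A_e = A_n). φR_n = 0.75 × 450 × 1910 = 644.6 kN.
Governing: min(1069.7, 1215.0, 644.6) = 644.6 kN → net-section rupture.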